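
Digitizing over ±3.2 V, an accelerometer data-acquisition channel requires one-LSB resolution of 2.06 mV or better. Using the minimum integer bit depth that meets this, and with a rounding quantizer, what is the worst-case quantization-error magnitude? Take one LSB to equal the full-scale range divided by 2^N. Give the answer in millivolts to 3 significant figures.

Span: 3.2 V − (-3.2 V) = 6.4 V.
Levels needed ≥ 6.4/2.06 mV = 3107. 2^12 = 4096 suffices, so N_min = 12.
LSB = 6.4 V ÷ 2^12 = 6.4/4096 V = 1.5625 mV.
|e|_max = LSB/2 = 0.781 mV.

0.781 mV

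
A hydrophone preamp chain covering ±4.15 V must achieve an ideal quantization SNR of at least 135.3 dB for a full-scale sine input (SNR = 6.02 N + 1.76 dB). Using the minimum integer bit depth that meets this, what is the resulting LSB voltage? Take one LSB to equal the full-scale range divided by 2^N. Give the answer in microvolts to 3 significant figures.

The full-scale span is 4.15 − (-4.15) = 8.3 V.
6.02 N + 1.76 ≥ 135.3 gives N ≥ 22.183, so the minimum integer is 23.
LSB = 8.3 V / 2^23 = 0.989 µV.

0.989 µV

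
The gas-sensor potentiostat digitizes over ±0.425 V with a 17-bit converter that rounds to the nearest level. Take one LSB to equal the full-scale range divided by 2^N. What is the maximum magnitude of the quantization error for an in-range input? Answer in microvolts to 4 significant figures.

The full-scale span is 0.425 − (-0.425) = 0.85 V.
One LSB is 0.85 V / 131072 = 6.48499 µV.
Worst-case error for round-to-nearest is half an LSB: 3.242 µV.

3.242 µV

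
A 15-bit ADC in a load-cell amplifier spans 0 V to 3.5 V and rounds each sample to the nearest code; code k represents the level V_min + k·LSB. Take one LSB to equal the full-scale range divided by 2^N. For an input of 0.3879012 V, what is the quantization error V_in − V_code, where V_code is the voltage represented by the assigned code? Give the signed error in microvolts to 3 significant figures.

Full-scale range = 3.5 V. LSB = 3.5 V / 2^15 ≈ 106.8 µV.
Position in LSBs: (0.3879012 − (0)) × 32768/3.5 = 3631.6419; rounding gives k = 3632.
Reconstructed level: 0 + 3632 × 3.5/32768 V = 0.38793945313 V.
Error = V_in − V_code = 0.3879012 − (0.38793945313) = −38.3 µV.

−38.3 µV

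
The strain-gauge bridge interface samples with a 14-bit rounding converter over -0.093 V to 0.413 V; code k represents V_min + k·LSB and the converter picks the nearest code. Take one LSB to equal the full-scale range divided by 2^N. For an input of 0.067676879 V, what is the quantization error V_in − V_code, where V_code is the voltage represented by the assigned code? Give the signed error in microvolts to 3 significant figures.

The full-scale span is 0.413 − (-0.093) = 0.506 V. LSB = 0.506 V / 2^14 ≈ 30.88 µV.
Position in LSBs: (0.067676879 − (-0.093)) × 16384/0.506 = 5202.6284; rounding gives k = 5203.
V_code = -0.093 + (5203/16384) × 0.506 = 0.067688354492 V.
Error = V_in − V_code = 0.067676879 − (0.067688354492) = −11.5 µV.

−11.5 µV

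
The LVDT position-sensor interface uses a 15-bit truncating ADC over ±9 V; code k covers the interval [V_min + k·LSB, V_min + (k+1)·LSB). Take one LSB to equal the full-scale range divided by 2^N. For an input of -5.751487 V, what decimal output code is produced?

5913

Range = 9 − (-9) = 18 V. LSB = 18 V / 2^15 ≈ 0.5493 mV.
(V_in − V_min) × 2^15/range = (-5.751487 − (-9)) × 32768/18 = 5913.737.
Floor → code = 5913.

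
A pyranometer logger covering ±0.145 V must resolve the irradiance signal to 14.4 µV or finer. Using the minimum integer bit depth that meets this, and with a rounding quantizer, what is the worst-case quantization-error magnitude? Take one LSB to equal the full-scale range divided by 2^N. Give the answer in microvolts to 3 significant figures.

4.43 µV

Full-scale range = 0.145 V − (-0.145 V) = 0.29 V.
0.29 V / 14.4 µV = 20140. Since 2^14 = 16384 and 2^15 = 32768, N = 15.
One LSB is 0.29 V / 32768 = 8.8501 µV.
Max error for round-to-nearest is LSB/2 = 4.43 µV.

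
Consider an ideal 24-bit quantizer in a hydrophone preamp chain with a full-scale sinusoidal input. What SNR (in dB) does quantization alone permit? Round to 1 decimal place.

146.2 dB

For an ideal N-bit converter with full-scale sine input, SNR = 6.02 N + 1.76 dB. SNR = 6.02 × 24 + 1.76 = 144.48 + 1.76 = 146.24 dB.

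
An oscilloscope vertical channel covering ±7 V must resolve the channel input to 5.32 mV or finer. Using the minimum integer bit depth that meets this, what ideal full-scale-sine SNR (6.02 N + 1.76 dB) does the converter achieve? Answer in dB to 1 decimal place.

Span: 7 V − (-7 V) = 14 V.
Levels needed ≥ 14/5.32 mV = 2632. 2^12 = 4096 suffices, so N_min = 12.
SNR = 6.02 × 12 + 1.76 = 74.00 dB.

74.0 dB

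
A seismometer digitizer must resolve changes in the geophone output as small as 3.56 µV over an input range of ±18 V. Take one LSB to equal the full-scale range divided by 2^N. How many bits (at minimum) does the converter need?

24 bits

Span: 18 V − (-18 V) = 36 V.
Required number of levels: 36/3.56 µV = 1.0112e7; smallest N with 2^N ≥ that is 24.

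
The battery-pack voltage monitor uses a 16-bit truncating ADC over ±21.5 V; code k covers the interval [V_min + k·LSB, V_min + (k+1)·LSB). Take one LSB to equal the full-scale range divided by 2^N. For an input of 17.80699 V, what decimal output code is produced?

59907

Range = 21.5 − (-21.5) = 43 V. LSB = 43 V / 2^16 ≈ 0.6561 mV.
V_in − V_min = 17.80699 − (-21.5) = 39.30699 V.
Divide by LSB: 39.30699 × 65536/43 = 59907.5092.
Truncating gives code 59907.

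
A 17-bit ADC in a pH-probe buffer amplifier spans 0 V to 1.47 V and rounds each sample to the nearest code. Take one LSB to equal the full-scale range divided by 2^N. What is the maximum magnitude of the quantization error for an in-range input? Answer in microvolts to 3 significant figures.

Full-scale range = 1.47 V.
LSB = 1.47 V ÷ 2^17 = 1.47/131072 V = 11.215 µV.
A rounding quantizer has |error| ≤ LSB/2 = 5.61 µV.

5.61 µV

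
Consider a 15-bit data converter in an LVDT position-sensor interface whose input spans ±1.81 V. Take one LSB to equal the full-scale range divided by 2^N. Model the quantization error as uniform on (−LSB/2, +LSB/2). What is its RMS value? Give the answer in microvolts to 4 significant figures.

31.89 µV

Span: 1.81 V − (-1.81 V) = 3.62 V.
Step size = 3.62/32768 V = 110.474 µV.
RMS of a uniform error over width LSB is LSB/√12 = 31.89 µV.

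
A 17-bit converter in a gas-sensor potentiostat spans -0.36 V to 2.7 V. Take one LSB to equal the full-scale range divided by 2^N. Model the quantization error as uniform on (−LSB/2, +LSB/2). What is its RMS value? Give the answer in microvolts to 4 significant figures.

6.739 µV

Full-scale range = 2.7 V − (-0.36 V) = 3.06 V.
Step size = 3.06/131072 V = 23.3459 µV.
RMS of a uniform error over width LSB is LSB/√12 = 6.739 µV.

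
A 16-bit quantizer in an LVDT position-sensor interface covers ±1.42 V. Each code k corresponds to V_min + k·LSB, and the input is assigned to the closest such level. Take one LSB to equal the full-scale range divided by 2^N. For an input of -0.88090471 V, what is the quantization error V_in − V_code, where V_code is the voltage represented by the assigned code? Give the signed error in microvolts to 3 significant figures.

+8.38 µV

The full-scale span is 1.42 − (-1.42) = 2.84 V. LSB = 2.84 V / 2^16 ≈ 43.33 µV.
Position in LSBs: (-0.88090471 − (-1.42)) × 65536/2.84 = 12440.1933; rounding gives k = 12440.
V_code = -1.42 + (12440/65536) × 2.84 = -0.88091308594 V.
e = -0.88090471 − (-0.88091308594) = +8.38 µV.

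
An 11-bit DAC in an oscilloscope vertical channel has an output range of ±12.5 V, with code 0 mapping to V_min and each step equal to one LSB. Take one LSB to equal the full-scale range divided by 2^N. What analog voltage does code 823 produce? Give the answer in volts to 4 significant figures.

-2.454 V

The full-scale span is 12.5 − (-12.5) = 25 V. LSB = 25 V / 2^11.
Output = V_min + (823/2048) × range = -12.5 + 0.401855 × 25 V
      = -12.5 V + 10.0464 V = -2.45361 V.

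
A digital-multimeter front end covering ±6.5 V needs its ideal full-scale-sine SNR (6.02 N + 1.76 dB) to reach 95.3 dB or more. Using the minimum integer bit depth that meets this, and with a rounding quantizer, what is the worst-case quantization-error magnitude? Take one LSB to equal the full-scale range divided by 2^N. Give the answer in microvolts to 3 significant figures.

99.2 µV

Range = 6.5 − (-6.5) = 13 V.
Required N = ⌈(95.3 − 1.76)/6.02⌉ = ⌈15.538⌉ = 16.
One LSB is 13 V / 65536 = 198.36 µV.
|e|_max = LSB/2 = 99.2 µV.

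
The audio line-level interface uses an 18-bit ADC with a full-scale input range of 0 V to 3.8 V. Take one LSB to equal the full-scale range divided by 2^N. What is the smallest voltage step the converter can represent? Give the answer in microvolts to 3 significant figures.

V_FS = 3.8 V.
Number of codes = 2^18 = 262144.
LSB = 3.8 V ÷ 2^18 = 3.8/262144 V = 14.5 µV.

14.5 µV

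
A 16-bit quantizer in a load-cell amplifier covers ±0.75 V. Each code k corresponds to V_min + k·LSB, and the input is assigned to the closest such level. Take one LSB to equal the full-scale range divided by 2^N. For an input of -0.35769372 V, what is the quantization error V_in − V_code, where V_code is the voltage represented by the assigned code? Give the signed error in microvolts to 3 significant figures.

Range = 0.75 − (-0.75) = 1.5 V. LSB = 1.5 V / 2^16 ≈ 22.89 µV.
(-0.35769372 − (-0.75)) / LSB = 0.39230628 × 65536/1.5 = 17140.1229. Nearest integer: k = 17140.
V_code = -0.75 + (17140/65536) × 1.5 = -0.35769653320 V.
V_in − V_code = -0.35769372 − (-0.35769653320) = +2.81 µV.

+2.81 µV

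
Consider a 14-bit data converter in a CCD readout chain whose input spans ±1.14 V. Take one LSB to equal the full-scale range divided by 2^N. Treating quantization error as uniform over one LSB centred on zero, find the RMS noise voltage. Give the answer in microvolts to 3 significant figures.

The full-scale span is 1.14 − (-1.14) = 2.28 V.
LSB = 2.28 V / 2^14 = 139.16 µV.
RMS of a uniform error over width LSB is LSB/√12 = 40.2 µV.

40.2 µV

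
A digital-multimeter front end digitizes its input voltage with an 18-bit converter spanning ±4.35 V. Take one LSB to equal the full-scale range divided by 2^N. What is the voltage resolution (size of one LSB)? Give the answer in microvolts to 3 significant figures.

33.2 µV

Span: 4.35 V − (-4.35 V) = 8.7 V.
2^18 = 262144 levels.
One LSB is 8.7 V / 262144 = 33.2 µV.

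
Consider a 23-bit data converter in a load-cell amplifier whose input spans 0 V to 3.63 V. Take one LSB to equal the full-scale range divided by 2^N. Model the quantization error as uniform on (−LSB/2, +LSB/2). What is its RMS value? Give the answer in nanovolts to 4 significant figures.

124.9 nV

Full-scale range = 3.63 V.
Step size = 3.63/8388608 V = 432.730 nV.
For a uniform distribution on [−LSB/2, +LSB/2], V_rms = LSB/√12 = 432.730 nV/3.4641 = 124.9 nV.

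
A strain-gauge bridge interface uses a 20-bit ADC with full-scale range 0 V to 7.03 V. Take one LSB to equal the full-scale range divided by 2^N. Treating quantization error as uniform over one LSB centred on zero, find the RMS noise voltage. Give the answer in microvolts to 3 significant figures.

Full-scale range = 7.03 V.
LSB = 7.03 V / 2^20 = 6.7043 µV.
V_rms = LSB/√12 = 6.7043 µV / √12 = 1.94 µV.

1.94 µV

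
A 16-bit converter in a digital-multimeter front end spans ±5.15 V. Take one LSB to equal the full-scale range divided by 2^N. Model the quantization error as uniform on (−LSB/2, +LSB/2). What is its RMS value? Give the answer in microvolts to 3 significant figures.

45.4 µV

The full-scale span is 5.15 − (-5.15) = 10.3 V.
Step size = 10.3/65536 V = 157.17 µV.
V_rms = LSB/√12 = 157.17 µV / √12 = 45.4 µV.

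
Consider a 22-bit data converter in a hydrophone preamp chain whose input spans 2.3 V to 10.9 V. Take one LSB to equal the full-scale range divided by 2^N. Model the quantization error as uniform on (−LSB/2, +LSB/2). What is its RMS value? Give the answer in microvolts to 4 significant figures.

0.5919 µV

Span: 10.9 V − (2.3 V) = 8.6 V.
LSB = 8.6 V ÷ 2^22 = 8.6/4194304 V = 2.05040 µV.
RMS of a uniform error over width LSB is LSB/√12 = 0.5919 µV.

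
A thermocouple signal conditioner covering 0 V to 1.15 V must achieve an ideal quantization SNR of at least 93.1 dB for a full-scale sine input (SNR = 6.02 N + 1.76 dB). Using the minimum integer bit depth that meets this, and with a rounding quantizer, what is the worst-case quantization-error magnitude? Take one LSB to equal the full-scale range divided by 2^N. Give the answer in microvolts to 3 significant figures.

Range is 1.15 V.
Required N = ⌈(93.1 − 1.76)/6.02⌉ = ⌈15.173⌉ = 16.
Step size = 1.15/65536 V = 17.548 µV.
|e|_max = LSB/2 = 8.77 µV.

8.77 µV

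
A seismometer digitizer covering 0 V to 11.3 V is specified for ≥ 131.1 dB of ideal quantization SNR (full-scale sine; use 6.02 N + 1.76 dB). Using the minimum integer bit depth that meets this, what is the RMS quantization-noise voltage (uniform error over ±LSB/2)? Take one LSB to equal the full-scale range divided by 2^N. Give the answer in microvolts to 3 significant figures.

Span = 11.3 V.
Solving 6.02 N ≥ 131.1 − 1.76: N ≥ 21.485. Round up → N = 22.
Step size = 11.3/4194304 V = 2.6941 µV.
RMS noise = LSB/√12 = 0.778 µV.

0.778 µV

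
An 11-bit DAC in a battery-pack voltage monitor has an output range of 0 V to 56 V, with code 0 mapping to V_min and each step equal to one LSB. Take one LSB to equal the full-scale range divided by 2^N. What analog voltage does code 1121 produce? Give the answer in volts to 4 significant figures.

30.65 V

Range is 56 V. LSB = 56 V / 2^11.
V_out = V_min + code × LSB = 0 V + 1121 × 56 V / 2048
      = 0 + 30.6523 = 30.6523 V.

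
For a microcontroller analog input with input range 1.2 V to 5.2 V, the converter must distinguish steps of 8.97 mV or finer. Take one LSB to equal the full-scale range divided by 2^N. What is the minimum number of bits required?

9 bits

Range = 5.2 − (1.2) = 4 V.
Required number of levels: 4/8.97 mV = 445.93; smallest N with 2^N ≥ that is 9.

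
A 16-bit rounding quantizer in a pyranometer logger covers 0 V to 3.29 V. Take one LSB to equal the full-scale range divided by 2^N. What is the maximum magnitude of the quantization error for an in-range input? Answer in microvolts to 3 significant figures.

Span = 3.29 V.
LSB = 3.29 V / 2^16 = 50.201 µV.
|e|_max = LSB/2 = 25.1 µV.

25.1 µV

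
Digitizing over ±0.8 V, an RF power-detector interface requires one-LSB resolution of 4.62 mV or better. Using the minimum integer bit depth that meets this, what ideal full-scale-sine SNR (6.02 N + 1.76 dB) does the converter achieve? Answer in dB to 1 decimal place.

55.9 dB

Range = 0.8 − (-0.8) = 1.6 V.
Levels needed ≥ 1.6/4.62 mV = 346.3. 2^9 = 512 suffices, so N_min = 9.
SNR = 6.02 × 9 + 1.76 = 55.94 dB.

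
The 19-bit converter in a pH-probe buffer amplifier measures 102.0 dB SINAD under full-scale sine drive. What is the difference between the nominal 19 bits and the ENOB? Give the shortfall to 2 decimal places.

N_eff = (102.0 − 1.76)/6.02 = 16.6512 bits.
Shortfall = 19 − 16.6512 = 2.3488 bits.

2.35 bits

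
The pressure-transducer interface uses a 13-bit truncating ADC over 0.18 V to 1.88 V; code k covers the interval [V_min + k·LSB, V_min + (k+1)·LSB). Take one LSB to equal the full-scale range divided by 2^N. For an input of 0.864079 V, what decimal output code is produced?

3296

Full-scale range = 1.88 V − (0.18 V) = 1.7 V. LSB = 1.7 V / 2^13 ≈ 207.5 µV.
code = ⌊(V_in − V_min)/LSB⌋ = ⌊(V_in − V_min) × 2^13 / range⌋
     = ⌊(0.864079 − (0.18)) × 8192 / 1.7⌋ = ⌊0.684079 × 8192/1.7⌋
     = ⌊3296.456⌋ = 3296.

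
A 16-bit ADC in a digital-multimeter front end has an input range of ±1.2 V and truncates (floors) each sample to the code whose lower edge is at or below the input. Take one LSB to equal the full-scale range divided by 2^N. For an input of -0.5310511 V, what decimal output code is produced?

18266

Full-scale range = 1.2 V − (-1.2 V) = 2.4 V. LSB = 2.4 V / 2^16 ≈ 36.62 µV.
code = ⌊(V_in − V_min)/LSB⌋ = ⌊(V_in − V_min) × 2^16 / range⌋
     = ⌊(-0.5310511 − (-1.2)) × 65536 / 2.4⌋ = ⌊0.6689489 × 65536/2.4⌋
     = ⌊18266.765⌋ = 18266.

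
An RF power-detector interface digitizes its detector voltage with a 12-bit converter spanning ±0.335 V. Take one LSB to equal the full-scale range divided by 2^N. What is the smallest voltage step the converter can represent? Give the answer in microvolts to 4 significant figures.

163.6 µV

Span: 0.335 V − (-0.335 V) = 0.67 V.
2^12 = 4096 levels.
One LSB is 0.67 V / 4096 = 163.6 µV.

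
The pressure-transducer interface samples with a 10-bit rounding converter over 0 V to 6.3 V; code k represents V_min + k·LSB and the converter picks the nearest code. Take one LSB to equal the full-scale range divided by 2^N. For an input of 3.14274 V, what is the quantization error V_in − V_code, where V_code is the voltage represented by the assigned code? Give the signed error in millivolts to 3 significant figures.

−1.11 mV

V_FS = 6.3 V. LSB = 6.3 V / 2^10 ≈ 6.152 mV.
(V_in − V_min)/LSB = (3.14274 − (0)) × 1024/6.3 = 510.8200 → nearest code k = 511.
V_code = V_min + k × range/2^10 = 0 + 511 × 6.3/1024 = 3.143847656 V.
V_in − V_code = 3.14274 − (3.143847656) = −1.11 mV.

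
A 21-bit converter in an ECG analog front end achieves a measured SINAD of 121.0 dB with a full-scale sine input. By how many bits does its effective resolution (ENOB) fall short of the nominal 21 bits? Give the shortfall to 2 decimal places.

Effective bits = (121.0 − 1.76)/6.02 = 19.8073.
21 − 19.8073 = 1.19 bits below nominal.

1.19 bits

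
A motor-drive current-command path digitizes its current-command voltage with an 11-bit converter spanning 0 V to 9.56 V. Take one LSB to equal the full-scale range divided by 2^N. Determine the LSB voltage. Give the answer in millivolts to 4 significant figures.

4.668 mV

Full-scale range = 9.56 V.
Number of codes = 2^11 = 2048.
One LSB is 9.56 V / 2048 = 4.668 mV.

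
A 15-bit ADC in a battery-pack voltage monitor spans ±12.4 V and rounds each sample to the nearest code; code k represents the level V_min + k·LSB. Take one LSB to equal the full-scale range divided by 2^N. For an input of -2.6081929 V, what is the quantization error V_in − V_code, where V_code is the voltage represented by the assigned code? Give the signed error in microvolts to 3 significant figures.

−136 µV

Full-scale range = 12.4 V − (-12.4 V) = 24.8 V. LSB = 24.8 V / 2^15 ≈ 0.7568 mV.
(V_in − V_min)/LSB = (-2.6081929 − (-12.4)) × 32768/24.8 = 12937.8200 → nearest code k = 12938.
V_code = -12.4 + (12938/32768) × 24.8 = -2.6080566406 V.
V_in − V_code = -2.6081929 − (-2.6080566406) = −136 µV.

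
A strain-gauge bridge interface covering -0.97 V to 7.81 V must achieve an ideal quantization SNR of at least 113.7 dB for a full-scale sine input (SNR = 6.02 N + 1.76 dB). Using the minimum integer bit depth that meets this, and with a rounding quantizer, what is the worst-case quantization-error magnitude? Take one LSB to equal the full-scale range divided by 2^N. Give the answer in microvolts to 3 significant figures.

8.37 µV

The full-scale span is 7.81 − (-0.97) = 8.78 V.
N ≥ (113.7 − 1.76)/6.02 = 18.595 → N_min = 19.
LSB = 8.78 V ÷ 2^19 = 8.78/524288 V = 16.747 µV.
Max error for round-to-nearest is LSB/2 = 8.37 µV.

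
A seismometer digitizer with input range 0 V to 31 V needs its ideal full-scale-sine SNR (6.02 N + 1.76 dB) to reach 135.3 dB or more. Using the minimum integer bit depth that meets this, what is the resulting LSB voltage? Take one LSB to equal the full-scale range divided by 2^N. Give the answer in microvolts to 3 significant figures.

Range is 31 V.
Required N = ⌈(135.3 − 1.76)/6.02⌉ = ⌈22.183⌉ = 23.
LSB = 31 V / 2^23 = 3.70 µV.

3.70 µV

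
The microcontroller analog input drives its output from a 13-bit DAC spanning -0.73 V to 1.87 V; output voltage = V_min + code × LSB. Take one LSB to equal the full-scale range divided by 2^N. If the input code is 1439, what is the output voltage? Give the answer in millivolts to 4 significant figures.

-273.3 mV

The full-scale span is 1.87 − (-0.73) = 2.6 V. LSB = 2.6 V / 2^13.
V_out = V_min + code × LSB = -0.73 V + 1439 × 2.6 V / 8192
      = -0.73 V + 0.456714 V = -0.273286 V.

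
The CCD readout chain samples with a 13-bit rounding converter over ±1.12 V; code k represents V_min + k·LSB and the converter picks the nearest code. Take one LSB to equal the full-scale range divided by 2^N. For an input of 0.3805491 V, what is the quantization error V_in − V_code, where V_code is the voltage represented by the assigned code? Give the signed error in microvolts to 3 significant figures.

−75.9 µV

Range = 1.12 − (-1.12) = 2.24 V. LSB = 2.24 V / 2^13 ≈ 273.4 µV.
(V_in − V_min)/LSB = (0.3805491 − (-1.12)) × 8192/2.24 = 5487.7224 → nearest code k = 5488.
Reconstructed level: -1.12 + 5488 × 2.24/8192 V = 0.3806250000 V.
Error = V_in − V_code = 0.3805491 − (0.3806250000) = −75.9 µV.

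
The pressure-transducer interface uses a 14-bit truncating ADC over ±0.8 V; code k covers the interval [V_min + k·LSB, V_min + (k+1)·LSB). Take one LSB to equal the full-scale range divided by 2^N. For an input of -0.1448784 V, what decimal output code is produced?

6708

The full-scale span is 0.8 − (-0.8) = 1.6 V. LSB = 1.6 V / 2^14 ≈ 97.66 µV.
V_in − V_min = -0.1448784 − (-0.8) = 0.6551216 V.
Divide by LSB: 0.6551216 × 16384/1.6 = 6708.4452.
Truncating gives code 6708.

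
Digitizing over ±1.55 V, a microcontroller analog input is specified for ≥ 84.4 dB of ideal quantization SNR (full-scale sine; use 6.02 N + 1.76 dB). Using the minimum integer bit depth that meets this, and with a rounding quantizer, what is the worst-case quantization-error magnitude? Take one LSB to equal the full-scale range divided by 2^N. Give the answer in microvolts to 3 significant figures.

Span: 1.55 V − (-1.55 V) = 3.1 V.
N ≥ (84.4 − 1.76)/6.02 = 13.728 → N_min = 14.
Step size = 3.1/16384 V = 189.21 µV.
Max error for round-to-nearest is LSB/2 = 94.6 µV.

94.6 µV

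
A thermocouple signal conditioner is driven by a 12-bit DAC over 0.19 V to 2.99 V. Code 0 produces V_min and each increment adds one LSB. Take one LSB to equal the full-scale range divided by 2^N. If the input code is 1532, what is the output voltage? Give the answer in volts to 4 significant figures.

1.237 V

The full-scale span is 2.99 − (0.19) = 2.8 V. LSB = 2.8 V / 2^12.
V_out = V_min + code × LSB = 0.19 V + 1532 × 2.8 V / 4096
      = 0.19 V + 1.04727 V = 1.23727 V.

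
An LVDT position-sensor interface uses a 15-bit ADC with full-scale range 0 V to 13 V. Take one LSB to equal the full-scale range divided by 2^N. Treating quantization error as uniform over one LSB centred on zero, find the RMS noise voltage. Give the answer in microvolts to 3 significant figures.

V_FS = 13 V.
LSB = 13 V / 2^15 = 396.73 µV.
V_rms = LSB/√12 = 396.73 µV / √12 = 115 µV.

115 µV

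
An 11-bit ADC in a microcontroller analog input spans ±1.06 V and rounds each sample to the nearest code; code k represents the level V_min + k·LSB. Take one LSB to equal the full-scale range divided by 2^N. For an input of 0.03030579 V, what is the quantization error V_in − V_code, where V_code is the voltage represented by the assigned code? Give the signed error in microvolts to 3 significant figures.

Range = 1.06 − (-1.06) = 2.12 V. LSB = 2.12 V / 2^11 ≈ 1.035 mV.
Position in LSBs: (0.03030579 − (-1.06)) × 2048/2.12 = 1053.2765; rounding gives k = 1053.
V_code = -1.06 + (1053/2048) × 2.12 = 0.03001953125 V.
e = 0.03030579 − (0.03001953125) = +286 µV.

+286 µV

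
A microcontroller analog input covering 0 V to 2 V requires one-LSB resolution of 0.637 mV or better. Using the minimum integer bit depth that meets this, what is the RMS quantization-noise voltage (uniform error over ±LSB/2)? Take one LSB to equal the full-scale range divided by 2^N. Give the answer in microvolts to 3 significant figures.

141 µV

V_FS = 2 V.
2 V / 0.637 mV = 3140. Since 2^11 = 2048 and 2^12 = 4096, N = 12.
LSB = 2 V / 2^12 = 488.28 µV.
V_rms = LSB/√12 = 141 µV.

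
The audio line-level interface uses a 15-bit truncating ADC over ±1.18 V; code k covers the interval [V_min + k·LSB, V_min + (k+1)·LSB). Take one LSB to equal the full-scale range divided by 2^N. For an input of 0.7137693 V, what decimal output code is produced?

26294

Span: 1.18 V − (-1.18 V) = 2.36 V. LSB = 2.36 V / 2^15 ≈ 72.02 µV.
(V_in − V_min) × 2^15/range = (0.7137693 − (-1.18)) × 32768/2.36 = 26294.505.
Floor → code = 26294.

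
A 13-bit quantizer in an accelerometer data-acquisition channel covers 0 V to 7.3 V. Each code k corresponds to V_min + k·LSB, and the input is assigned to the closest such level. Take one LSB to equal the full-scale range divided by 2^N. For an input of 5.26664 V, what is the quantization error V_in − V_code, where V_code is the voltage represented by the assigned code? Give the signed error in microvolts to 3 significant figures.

+161 µV

Range is 7.3 V. LSB = 7.3 V / 2^13 ≈ 0.8911 mV.
(V_in − V_min)/LSB = (5.26664 − (0)) × 8192/7.3 = 5910.1801 → nearest code k = 5910.
V_code = V_min + k × range/2^13 = 0 + 5910 × 7.3/8192 = 5.266479492 V.
V_in − V_code = 5.26664 − (5.266479492) = +161 µV.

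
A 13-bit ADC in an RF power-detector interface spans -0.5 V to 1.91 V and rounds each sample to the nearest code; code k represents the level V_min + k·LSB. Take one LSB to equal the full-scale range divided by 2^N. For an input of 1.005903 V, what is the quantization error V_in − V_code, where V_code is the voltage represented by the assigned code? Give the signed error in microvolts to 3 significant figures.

−52.8 µV

Span: 1.91 V − (-0.5 V) = 2.41 V. LSB = 2.41 V / 2^13 ≈ 294.2 µV.
(1.005903 − (-0.5)) / LSB = 1.505903 × 8192/2.41 = 5118.8205. Nearest integer: k = 5119.
Reconstructed level: -0.5 + 5119 × 2.41/8192 V = 1.005955811 V.
V_in − V_code = 1.005903 − (1.005955811) = −52.8 µV.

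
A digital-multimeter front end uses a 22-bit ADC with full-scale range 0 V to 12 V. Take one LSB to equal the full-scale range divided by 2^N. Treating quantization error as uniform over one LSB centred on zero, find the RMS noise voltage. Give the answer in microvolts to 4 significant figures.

Span = 12 V.
LSB = 12 V ÷ 2^22 = 12/4194304 V = 2.86102 µV.
RMS of a uniform error over width LSB is LSB/√12 = 0.8259 µV.

0.8259 µV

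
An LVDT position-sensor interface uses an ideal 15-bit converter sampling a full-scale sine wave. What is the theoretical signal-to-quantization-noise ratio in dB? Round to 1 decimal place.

92.1 dB

6.02(15) + 1.76 = 90.30 + 1.76 = 92.06 dB.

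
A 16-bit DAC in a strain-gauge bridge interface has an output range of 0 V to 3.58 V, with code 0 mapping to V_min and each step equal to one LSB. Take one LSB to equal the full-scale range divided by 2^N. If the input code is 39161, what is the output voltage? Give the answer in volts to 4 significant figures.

Full-scale range = 3.58 V. LSB = 3.58 V / 2^16.
V_out = V_min + code × LSB = 0 V + 39161 × 3.58 V / 65536
      = 0 V + 2.13923 V = 2.13923 V.

2.139 V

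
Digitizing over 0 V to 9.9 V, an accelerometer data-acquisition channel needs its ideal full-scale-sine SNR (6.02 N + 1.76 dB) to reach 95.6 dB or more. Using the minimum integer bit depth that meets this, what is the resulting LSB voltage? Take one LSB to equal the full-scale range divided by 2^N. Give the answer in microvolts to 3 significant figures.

151 µV

V_FS = 9.9 V.
Solving 6.02 N ≥ 95.6 − 1.76: N ≥ 15.588. Round up → N = 16.
Step size = 9.9/65536 V = 151 µV.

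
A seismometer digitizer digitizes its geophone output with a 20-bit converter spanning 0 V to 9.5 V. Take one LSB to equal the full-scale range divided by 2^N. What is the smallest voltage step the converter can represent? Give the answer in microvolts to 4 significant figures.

Full-scale range = 9.5 V.
Number of codes = 2^20 = 1048576.
LSB = 9.5 V ÷ 2^20 = 9.5/1048576 V = 9.060 µV.

9.060 µV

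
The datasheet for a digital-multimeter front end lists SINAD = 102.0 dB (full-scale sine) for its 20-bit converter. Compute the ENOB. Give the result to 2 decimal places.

ENOB = (102.0 − 1.76)/6.02 = 16.6512 bits.

16.65 bits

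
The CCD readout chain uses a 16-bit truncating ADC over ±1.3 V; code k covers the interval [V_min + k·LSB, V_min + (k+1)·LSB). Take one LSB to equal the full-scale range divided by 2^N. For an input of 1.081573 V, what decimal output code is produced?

60030

The full-scale span is 1.3 − (-1.3) = 2.6 V. LSB = 2.6 V / 2^16 ≈ 39.67 µV.
V_in − V_min = 1.081573 − (-1.3) = 2.381573 V.
Divide by LSB: 2.381573 × 65536/2.6 = 60030.2954.
Truncating gives code 60030.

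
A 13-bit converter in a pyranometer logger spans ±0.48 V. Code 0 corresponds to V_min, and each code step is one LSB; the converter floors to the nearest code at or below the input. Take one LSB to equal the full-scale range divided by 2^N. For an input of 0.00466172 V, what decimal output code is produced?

Span: 0.48 V − (-0.48 V) = 0.96 V. LSB = 0.96 V / 2^13 ≈ 117.2 µV.
V_in − V_min = 0.00466172 − (-0.48) = 0.48466172 V.
Divide by LSB: 0.48466172 × 8192/0.96 = 4135.7800.
Truncating gives code 4135.

4135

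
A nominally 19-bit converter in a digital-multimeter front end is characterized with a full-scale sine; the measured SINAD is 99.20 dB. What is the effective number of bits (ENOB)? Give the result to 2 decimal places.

16.19 bits

ENOB = (SINAD − 1.76) / 6.02 = (99.20 − 1.76) / 6.02 = 97.44 / 6.02 = 16.1860.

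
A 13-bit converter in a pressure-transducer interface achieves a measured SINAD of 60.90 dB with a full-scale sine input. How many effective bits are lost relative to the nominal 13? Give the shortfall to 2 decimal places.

ENOB = (SINAD − 1.76)/6.02 = (60.90 − 1.76)/6.02 = 9.8239 bits.
13 − 9.8239 = 3.18 bits below nominal.

3.18 bits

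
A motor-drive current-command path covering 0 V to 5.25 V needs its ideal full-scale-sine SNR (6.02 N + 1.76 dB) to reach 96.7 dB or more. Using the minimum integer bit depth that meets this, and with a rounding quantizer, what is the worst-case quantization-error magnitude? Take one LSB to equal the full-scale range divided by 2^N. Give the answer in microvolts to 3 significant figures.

40.1 µV

Span = 5.25 V.
Required N = ⌈(96.7 − 1.76)/6.02⌉ = ⌈15.771⌉ = 16.
LSB = 5.25 V ÷ 2^16 = 5.25/65536 V = 80.109 µV.
Half an LSB is 40.1 µV.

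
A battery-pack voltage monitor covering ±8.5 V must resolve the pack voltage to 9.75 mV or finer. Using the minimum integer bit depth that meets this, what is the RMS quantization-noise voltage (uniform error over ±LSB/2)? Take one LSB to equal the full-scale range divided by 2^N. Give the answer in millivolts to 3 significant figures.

The full-scale span is 8.5 − (-8.5) = 17 V.
Required number of levels: 17/9.75 mV = 1743.6; smallest N with 2^N ≥ that is 11.
One LSB is 17 V / 2048 = 8.3008 mV.
σ_q = LSB/√12 = 8.3008 mV/3.4641 = 2.40 mV.

2.40 mV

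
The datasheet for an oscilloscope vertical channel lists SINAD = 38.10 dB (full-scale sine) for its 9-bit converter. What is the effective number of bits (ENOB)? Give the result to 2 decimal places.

6.04 bits

(38.10 − 1.76) / 6.02 = 36.34/6.02 = 6.0365 effective bits.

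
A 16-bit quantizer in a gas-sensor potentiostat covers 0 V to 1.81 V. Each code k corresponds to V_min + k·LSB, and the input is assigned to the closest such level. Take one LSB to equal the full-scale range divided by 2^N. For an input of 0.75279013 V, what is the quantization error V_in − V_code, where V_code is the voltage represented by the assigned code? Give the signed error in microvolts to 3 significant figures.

Span = 1.81 V. LSB = 1.81 V / 2^16 ≈ 27.62 µV.
(0.75279013 − (0)) / LSB = 0.75279013 × 65536/1.81 = 27256.8254. Nearest integer: k = 27257.
V_code = 0 + (27257/65536) × 1.81 = 0.75279495239 V.
V_in − V_code = 0.75279013 − (0.75279495239) = −4.82 µV.

−4.82 µV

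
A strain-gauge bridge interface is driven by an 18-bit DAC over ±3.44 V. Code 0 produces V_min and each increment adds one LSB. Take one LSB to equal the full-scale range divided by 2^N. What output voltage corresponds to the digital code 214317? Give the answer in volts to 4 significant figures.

2.185 V

Span: 3.44 V − (-3.44 V) = 6.88 V. LSB = 6.88 V / 2^18.
V_out = -3.44 + 214317 × (6.88/262144) V
      = -3.44 V + 5.62477 V = 2.18477 V.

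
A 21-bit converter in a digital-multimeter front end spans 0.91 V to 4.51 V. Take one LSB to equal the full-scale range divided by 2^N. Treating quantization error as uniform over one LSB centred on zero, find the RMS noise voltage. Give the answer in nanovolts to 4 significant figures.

Full-scale range = 4.51 V − (0.91 V) = 3.6 V.
LSB = 3.6 V ÷ 2^21 = 3.6/2097152 V = 1.71661 µV.
RMS of a uniform error over width LSB is LSB/√12 = 495.5 nV.

495.5 nV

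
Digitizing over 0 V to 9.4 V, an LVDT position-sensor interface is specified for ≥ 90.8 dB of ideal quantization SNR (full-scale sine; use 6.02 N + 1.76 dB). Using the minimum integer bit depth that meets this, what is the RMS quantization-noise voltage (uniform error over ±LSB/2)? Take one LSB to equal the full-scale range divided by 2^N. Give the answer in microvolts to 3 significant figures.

Range is 9.4 V.
N ≥ (90.8 − 1.76)/6.02 = 14.791 → N_min = 15.
One LSB is 9.4 V / 32768 = 286.87 µV.
RMS noise = LSB/√12 = 82.8 µV.

82.8 µV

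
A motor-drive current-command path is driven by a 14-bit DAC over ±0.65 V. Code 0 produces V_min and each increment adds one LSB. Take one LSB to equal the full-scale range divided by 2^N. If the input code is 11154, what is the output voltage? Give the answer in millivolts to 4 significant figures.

Full-scale range = 0.65 V − (-0.65 V) = 1.3 V. LSB = 1.3 V / 2^14.
V_out = -0.65 + 11154 × (1.3/16384) V
      = -0.65 + 0.885022 = 0.235022 V.

235.0 mV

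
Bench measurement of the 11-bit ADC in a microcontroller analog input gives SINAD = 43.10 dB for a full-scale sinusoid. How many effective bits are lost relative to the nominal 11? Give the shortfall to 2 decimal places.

Effective bits = (43.10 − 1.76)/6.02 = 6.8671.
Lost resolution: 11 − 6.8671 = 4.1329 bits.

4.13 bits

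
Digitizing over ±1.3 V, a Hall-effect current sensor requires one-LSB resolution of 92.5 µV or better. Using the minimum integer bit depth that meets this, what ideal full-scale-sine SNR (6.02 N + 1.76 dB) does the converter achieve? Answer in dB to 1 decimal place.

Range = 1.3 − (-1.3) = 2.6 V.
2.6 V / 92.5 µV = 28110. Since 2^14 = 16384 and 2^15 = 32768, N = 15.
SNR = 6.02 × 15 + 1.76 = 92.06 dB.

92.1 dB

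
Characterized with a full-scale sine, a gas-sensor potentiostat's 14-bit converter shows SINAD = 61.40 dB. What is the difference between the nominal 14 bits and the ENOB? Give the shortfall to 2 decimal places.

N_eff = (61.40 − 1.76)/6.02 = 9.9070 bits.
Lost resolution: 14 − 9.9070 = 4.0930 bits.

4.09 bits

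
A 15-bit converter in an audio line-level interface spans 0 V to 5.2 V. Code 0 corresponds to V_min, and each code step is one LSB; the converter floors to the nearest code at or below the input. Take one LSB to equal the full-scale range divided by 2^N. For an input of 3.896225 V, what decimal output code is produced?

24552

Full-scale range = 5.2 V. LSB = 5.2 V / 2^15 ≈ 158.7 µV.
code = ⌊(V_in − V_min)/LSB⌋ = ⌊(V_in − V_min) × 2^15 / range⌋
     = ⌊(3.896225 − (0)) × 32768 / 5.2⌋ = ⌊3.896225 × 32768/5.2⌋
     = ⌊24552.212⌋ = 24552.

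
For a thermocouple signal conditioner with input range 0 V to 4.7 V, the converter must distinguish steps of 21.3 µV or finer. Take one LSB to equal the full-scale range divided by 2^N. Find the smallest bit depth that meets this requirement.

18 bits

Range is 4.7 V.
Need 2^N ≥ 4.7 V / 21.3 µV = 220700 → N_min = 18.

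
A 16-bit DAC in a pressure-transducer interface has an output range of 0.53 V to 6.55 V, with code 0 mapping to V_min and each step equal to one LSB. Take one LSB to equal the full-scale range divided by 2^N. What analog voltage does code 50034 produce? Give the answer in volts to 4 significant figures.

Range = 6.55 − (0.53) = 6.02 V. LSB = 6.02 V / 2^16.
V_out = 0.53 + 50034 × (6.02/65536) V
      = 0.53 + 4.59602 = 5.12602 V.

5.126 V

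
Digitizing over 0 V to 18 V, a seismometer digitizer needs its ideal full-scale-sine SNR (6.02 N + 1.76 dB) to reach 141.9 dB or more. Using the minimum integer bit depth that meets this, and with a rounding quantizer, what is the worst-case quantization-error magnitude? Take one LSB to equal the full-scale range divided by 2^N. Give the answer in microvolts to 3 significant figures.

0.536 µV

Full-scale range = 18 V.
6.02 N + 1.76 ≥ 141.9 gives N ≥ 23.279, so the minimum integer is 24.
LSB = 18 V ÷ 2^24 = 18/16777216 V = 1.0729 µV.
Half an LSB is 0.536 µV.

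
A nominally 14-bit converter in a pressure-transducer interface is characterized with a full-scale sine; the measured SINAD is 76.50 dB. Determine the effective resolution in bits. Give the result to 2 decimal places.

Inverting SNR = 6.02 N + 1.76: N_eff = (76.50 − 1.76)/6.02 = 12.4153.

12.42 bits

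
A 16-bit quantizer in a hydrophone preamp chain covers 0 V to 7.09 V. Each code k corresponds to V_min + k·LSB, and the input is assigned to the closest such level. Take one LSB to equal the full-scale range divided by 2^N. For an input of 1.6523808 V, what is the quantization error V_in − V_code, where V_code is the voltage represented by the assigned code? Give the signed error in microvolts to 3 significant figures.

−34.1 µV

Span = 7.09 V. LSB = 7.09 V / 2^16 ≈ 108.2 µV.
(1.6523808 − (0)) / LSB = 1.6523808 × 65536/7.09 = 15273.6852. Nearest integer: k = 15274.
V_code = V_min + k × range/2^16 = 0 + 15274 × 7.09/65536 = 1.6524148560 V.
e = 1.6523808 − (1.6524148560) = −34.1 µV.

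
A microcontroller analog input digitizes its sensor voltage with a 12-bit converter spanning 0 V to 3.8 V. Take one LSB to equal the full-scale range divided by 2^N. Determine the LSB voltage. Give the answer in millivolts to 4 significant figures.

Full-scale range = 3.8 V.
Number of codes = 2^12 = 4096.
LSB = 3.8 V / 2^12 = 0.9277 mV.

0.9277 mV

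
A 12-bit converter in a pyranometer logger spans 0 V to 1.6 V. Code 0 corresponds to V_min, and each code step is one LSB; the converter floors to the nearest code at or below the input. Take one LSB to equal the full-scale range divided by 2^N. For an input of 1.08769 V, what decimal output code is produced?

2784

Range is 1.6 V. LSB = 1.6 V / 2^12 ≈ 390.6 µV.
(V_in − V_min) × 2^12/range = (1.08769 − (0)) × 4096/1.6 = 2784.486.
Floor → code = 2784.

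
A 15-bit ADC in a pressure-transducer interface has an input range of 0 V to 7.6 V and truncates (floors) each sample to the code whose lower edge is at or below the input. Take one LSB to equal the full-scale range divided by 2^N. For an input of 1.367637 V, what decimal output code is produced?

Full-scale range = 7.6 V. LSB = 7.6 V / 2^15 ≈ 231.9 µV.
(V_in − V_min) × 2^15/range = (1.367637 − (0)) × 32768/7.6 = 5896.675.
Floor → code = 5896.

5896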